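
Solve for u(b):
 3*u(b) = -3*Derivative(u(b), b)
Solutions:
 u(b) = C1*exp(-b)


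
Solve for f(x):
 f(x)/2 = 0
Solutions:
 f(x) = 0


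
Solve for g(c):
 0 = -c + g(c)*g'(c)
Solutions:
 g(c) = -sqrt(C1 + c^2)
 g(c) = sqrt(C1 + c^2)


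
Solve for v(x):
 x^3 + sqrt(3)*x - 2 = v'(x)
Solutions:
 v(x) = C1 + x^4/4 + sqrt(3)*x^2/2 - 2*x


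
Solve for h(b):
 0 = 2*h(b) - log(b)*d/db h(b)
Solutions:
 h(b) = C1*exp(2*li(b))


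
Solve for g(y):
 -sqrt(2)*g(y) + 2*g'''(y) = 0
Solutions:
 g(y) = C3*exp(2^(5/6)*y/2) + (C1*sin(2^(5/6)*sqrt(3)*y/4) + C2*cos(2^(5/6)*sqrt(3)*y/4))*exp(-2^(5/6)*y/4)


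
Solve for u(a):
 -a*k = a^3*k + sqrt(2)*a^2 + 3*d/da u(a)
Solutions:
 u(a) = C1 - a^4*k/12 - sqrt(2)*a^3/9 - a^2*k/6


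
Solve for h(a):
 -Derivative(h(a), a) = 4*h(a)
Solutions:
 h(a) = C1*exp(-4*a)


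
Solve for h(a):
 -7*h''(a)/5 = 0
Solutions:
 h(a) = C1 + C2*a


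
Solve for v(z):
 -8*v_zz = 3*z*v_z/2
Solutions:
 v(z) = C1 + C2*erf(sqrt(6)*z/8)


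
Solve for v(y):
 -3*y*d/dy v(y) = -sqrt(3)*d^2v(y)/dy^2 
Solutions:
 v(y) = C1 + C2*erfi(sqrt(2)*3^(1/4)*y/2)


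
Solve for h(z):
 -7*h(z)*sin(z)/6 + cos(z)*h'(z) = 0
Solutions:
 h(z) = C1/cos(z)^(7/6)


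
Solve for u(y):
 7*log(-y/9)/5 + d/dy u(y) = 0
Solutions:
 u(y) = C1 - 7*y*log(-y)/5 + 7*y*(1 + 2*log(3))/5


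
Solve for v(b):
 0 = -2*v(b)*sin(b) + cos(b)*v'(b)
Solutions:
 v(b) = C1/cos(b)^2


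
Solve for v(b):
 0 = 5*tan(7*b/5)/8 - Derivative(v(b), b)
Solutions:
 v(b) = C1 - 25*log(cos(7*b/5))/56


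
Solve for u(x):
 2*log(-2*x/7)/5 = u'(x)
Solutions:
 u(x) = C1 + 2*x*log(-x)/5 + 2*x*(-log(7) - 1 + log(2))/5


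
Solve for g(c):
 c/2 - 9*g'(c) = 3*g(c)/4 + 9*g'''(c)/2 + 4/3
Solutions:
 g(c) = C1*exp(-6^(1/3)*c*(-(3 + sqrt(393))^(1/3) + 4*6^(1/3)/(3 + sqrt(393))^(1/3))/12)*sin(2^(1/3)*3^(1/6)*c*(2^(1/3)/(3 + sqrt(393))^(1/3) + 3^(2/3)*(3 + sqrt(393))^(1/3)/12)) + C2*exp(-6^(1/3)*c*(-(3 + sqrt(393))^(1/3) + 4*6^(1/3)/(3 + sqrt(393))^(1/3))/12)*cos(2^(1/3)*3^(1/6)*c*(2^(1/3)/(3 + sqrt(393))^(1/3) + 3^(2/3)*(3 + sqrt(393))^(1/3)/12)) + C3*exp(6^(1/3)*c*(-(3 + sqrt(393))^(1/3) + 4*6^(1/3)/(3 + sqrt(393))^(1/3))/6) + 2*c/3 - 88/9


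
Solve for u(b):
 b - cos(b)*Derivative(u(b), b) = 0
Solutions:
 u(b) = C1 + Integral(b/cos(b), b)


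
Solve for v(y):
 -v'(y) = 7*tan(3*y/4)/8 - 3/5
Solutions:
 v(y) = C1 + 3*y/5 + 7*log(cos(3*y/4))/6


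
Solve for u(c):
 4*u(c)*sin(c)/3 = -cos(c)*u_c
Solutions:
 u(c) = C1*cos(c)^(4/3)


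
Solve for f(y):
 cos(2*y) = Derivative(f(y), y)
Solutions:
 f(y) = C1 + sin(2*y)/2


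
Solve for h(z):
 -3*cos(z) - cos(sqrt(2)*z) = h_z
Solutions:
 h(z) = C1 - 3*sin(z) - sqrt(2)*sin(sqrt(2)*z)/2


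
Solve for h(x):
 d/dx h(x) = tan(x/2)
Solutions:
 h(x) = C1 - 2*log(cos(x/2))


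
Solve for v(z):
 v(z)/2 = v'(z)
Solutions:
 v(z) = C1*exp(z/2)


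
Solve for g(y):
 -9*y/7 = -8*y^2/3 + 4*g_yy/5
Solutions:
 g(y) = C1 + C2*y + 5*y^4/18 - 15*y^3/56


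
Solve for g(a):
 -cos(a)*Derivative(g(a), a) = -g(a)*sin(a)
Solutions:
 g(a) = C1/cos(a)


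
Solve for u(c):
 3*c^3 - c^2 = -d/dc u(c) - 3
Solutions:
 u(c) = C1 - 3*c^4/4 + c^3/3 - 3*c


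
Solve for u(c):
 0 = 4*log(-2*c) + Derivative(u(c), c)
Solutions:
 u(c) = C1 - 4*c*log(-c) + 4*c*(1 - log(2))


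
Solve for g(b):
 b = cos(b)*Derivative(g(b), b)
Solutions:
 g(b) = C1 + Integral(b/cos(b), b)


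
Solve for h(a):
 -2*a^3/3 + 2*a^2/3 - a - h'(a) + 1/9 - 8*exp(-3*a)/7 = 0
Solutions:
 h(a) = C1 - a^4/6 + 2*a^3/9 - a^2/2 + a/9 + 8*exp(-3*a)/21


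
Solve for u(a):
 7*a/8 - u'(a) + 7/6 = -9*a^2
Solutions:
 u(a) = C1 + 3*a^3 + 7*a^2/16 + 7*a/6


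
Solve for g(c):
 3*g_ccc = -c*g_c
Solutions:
 g(c) = C1 + Integral(C2*airyai(-3^(2/3)*c/3) + C3*airybi(-3^(2/3)*c/3), c)


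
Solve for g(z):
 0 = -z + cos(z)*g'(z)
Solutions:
 g(z) = C1 + Integral(z/cos(z), z)


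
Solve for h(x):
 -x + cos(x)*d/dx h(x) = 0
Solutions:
 h(x) = C1 + Integral(x/cos(x), x)


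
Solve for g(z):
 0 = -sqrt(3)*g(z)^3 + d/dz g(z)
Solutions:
 g(z) = -sqrt(2)*sqrt(-1/(C1 + sqrt(3)*z))/2
 g(z) = sqrt(2)*sqrt(-1/(C1 + sqrt(3)*z))/2


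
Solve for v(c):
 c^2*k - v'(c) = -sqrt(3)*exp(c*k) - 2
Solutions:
 v(c) = C1 + c^3*k/3 + 2*c + sqrt(3)*exp(c*k)/k


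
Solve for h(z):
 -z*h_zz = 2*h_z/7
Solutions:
 h(z) = C1 + C2*z^(5/7)


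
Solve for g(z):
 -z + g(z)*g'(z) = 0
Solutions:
 g(z) = -sqrt(C1 + z^2)
 g(z) = sqrt(C1 + z^2)


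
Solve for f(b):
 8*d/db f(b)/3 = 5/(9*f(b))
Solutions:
 f(b) = -sqrt(C1 + 15*b)/6
 f(b) = sqrt(C1 + 15*b)/6


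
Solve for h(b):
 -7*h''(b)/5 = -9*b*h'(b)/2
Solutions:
 h(b) = C1 + C2*erfi(3*sqrt(35)*b/14)


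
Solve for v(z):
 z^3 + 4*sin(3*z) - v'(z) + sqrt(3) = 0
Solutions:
 v(z) = C1 + z^4/4 + sqrt(3)*z - 4*cos(3*z)/3


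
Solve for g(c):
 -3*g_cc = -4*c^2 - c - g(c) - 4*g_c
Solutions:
 g(c) = C1*exp(c*(2 - sqrt(7))/3) + C2*exp(c*(2 + sqrt(7))/3) - 4*c^2 + 31*c - 148


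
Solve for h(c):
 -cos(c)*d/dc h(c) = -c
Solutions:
 h(c) = C1 + Integral(c/cos(c), c)


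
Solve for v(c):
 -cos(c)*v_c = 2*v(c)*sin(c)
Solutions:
 v(c) = C1*cos(c)^2


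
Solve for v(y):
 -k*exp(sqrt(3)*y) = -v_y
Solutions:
 v(y) = C1 + sqrt(3)*k*exp(sqrt(3)*y)/3


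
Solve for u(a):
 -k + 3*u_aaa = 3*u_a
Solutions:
 u(a) = C1 + C2*exp(-a) + C3*exp(a) - a*k/3


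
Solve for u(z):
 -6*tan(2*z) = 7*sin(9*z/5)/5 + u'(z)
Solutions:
 u(z) = C1 + 3*log(cos(2*z)) + 7*cos(9*z/5)/9


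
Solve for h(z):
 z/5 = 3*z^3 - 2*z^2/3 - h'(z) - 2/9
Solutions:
 h(z) = C1 + 3*z^4/4 - 2*z^3/9 - z^2/10 - 2*z/9


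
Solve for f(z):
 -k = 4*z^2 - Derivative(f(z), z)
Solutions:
 f(z) = C1 + k*z + 4*z^3/3


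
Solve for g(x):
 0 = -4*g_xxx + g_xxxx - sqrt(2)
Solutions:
 g(x) = C1 + C2*x + C3*x^2 + C4*exp(4*x) - sqrt(2)*x^3/24


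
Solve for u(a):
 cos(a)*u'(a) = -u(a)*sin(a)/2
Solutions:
 u(a) = C1*sqrt(cos(a))


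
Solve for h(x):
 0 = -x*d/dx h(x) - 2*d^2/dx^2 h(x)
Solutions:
 h(x) = C1 + C2*erf(x/2)


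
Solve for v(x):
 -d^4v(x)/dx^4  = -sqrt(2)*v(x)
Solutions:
 v(x) = C1*exp(-2^(1/8)*x) + C2*exp(2^(1/8)*x) + C3*sin(2^(1/8)*x) + C4*cos(2^(1/8)*x)


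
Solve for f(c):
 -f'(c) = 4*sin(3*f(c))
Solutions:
 f(c) = -acos((-C1 - exp(24*c))/(C1 - exp(24*c)))/3 + 2*pi/3
 f(c) = acos((-C1 - exp(24*c))/(C1 - exp(24*c)))/3


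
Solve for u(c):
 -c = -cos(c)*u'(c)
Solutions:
 u(c) = C1 + Integral(c/cos(c), c)


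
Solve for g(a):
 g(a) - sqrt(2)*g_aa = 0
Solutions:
 g(a) = C1*exp(-2^(3/4)*a/2) + C2*exp(2^(3/4)*a/2)


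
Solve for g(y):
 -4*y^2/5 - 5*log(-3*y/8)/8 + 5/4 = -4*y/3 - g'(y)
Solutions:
 g(y) = C1 + 4*y^3/15 - 2*y^2/3 + 5*y*log(-y)/8 + 5*y*(-3 - 3*log(2) + log(3))/8


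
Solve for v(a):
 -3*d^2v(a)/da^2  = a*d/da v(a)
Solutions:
 v(a) = C1 + C2*erf(sqrt(6)*a/6)


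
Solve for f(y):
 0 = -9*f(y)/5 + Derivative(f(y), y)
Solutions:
 f(y) = C1*exp(9*y/5)


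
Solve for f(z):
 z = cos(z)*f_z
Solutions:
 f(z) = C1 + Integral(z/cos(z), z)


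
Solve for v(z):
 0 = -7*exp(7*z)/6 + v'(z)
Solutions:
 v(z) = C1 + exp(7*z)/6


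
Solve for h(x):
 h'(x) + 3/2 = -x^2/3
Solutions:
 h(x) = C1 - x^3/9 - 3*x/2


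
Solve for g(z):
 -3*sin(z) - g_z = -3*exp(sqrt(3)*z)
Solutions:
 g(z) = C1 + sqrt(3)*exp(sqrt(3)*z) + 3*cos(z)


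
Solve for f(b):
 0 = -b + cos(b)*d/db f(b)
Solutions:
 f(b) = C1 + Integral(b/cos(b), b)


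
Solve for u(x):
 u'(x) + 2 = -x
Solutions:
 u(x) = C1 - x^2/2 - 2*x


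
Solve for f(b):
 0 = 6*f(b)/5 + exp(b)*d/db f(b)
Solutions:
 f(b) = C1*exp(6*exp(-b)/5)


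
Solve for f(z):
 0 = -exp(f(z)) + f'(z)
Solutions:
 f(z) = log(-1/(C1 + z))


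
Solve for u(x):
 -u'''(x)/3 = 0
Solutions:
 u(x) = C1 + C2*x + C3*x^2


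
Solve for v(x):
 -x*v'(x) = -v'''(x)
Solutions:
 v(x) = C1 + Integral(C2*airyai(x) + C3*airybi(x), x)


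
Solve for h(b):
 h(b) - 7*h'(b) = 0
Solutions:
 h(b) = C1*exp(b/7)


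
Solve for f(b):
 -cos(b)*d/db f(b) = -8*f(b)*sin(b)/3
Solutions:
 f(b) = C1/cos(b)^(8/3)


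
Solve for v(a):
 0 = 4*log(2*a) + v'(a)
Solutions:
 v(a) = C1 - 4*a*log(a) - a*log(16) + 4*a


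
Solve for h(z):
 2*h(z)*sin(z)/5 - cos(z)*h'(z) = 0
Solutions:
 h(z) = C1/cos(z)^(2/5)


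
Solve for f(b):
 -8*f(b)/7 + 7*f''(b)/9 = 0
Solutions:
 f(b) = C1*exp(-6*sqrt(2)*b/7) + C2*exp(6*sqrt(2)*b/7)


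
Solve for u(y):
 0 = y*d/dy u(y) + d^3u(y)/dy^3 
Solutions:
 u(y) = C1 + Integral(C2*airyai(-y) + C3*airybi(-y), y)


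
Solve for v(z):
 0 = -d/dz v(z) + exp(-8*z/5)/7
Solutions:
 v(z) = C1 - 5*exp(-8*z/5)/56


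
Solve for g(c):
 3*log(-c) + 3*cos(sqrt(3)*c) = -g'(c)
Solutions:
 g(c) = C1 - 3*c*log(-c) + 3*c - sqrt(3)*sin(sqrt(3)*c)


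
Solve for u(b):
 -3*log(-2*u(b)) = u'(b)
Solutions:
 Integral(1/(log(-_y) + log(2)), (_y, u(b)))/3 = C1 - b


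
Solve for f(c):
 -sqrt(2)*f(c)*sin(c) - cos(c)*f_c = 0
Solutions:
 f(c) = C1*cos(c)^(sqrt(2))


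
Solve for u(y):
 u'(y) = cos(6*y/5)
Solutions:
 u(y) = C1 + 5*sin(6*y/5)/6


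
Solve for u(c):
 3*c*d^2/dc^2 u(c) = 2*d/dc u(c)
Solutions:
 u(c) = C1 + C2*c^(5/3)


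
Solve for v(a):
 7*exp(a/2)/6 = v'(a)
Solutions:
 v(a) = C1 + 7*exp(a/2)/3


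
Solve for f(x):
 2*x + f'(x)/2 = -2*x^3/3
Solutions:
 f(x) = C1 - x^4/3 - 2*x^2


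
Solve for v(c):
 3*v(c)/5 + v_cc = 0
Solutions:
 v(c) = C1*sin(sqrt(15)*c/5) + C2*cos(sqrt(15)*c/5)


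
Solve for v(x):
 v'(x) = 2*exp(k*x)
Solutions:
 v(x) = C1 + 2*exp(k*x)/k


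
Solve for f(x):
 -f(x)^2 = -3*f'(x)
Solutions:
 f(x) = -3/(C1 + x)


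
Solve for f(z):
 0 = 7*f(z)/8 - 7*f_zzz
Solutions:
 f(z) = C3*exp(z/2) + (C1*sin(sqrt(3)*z/4) + C2*cos(sqrt(3)*z/4))*exp(-z/4)


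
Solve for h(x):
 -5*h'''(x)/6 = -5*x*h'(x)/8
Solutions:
 h(x) = C1 + Integral(C2*airyai(6^(1/3)*x/2) + C3*airybi(6^(1/3)*x/2), x)


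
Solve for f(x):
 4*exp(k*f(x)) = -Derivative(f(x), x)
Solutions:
 f(x) = Piecewise((log(1/(C1*k + 4*k*x))/k, Ne(k, 0)), (nan, True))
 f(x) = Piecewise((C1 - 4*x, Eq(k, 0)), (nan, True))


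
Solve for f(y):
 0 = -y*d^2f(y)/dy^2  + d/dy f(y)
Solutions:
 f(y) = C1 + C2*y^2


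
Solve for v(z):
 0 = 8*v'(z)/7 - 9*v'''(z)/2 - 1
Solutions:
 v(z) = C1 + C2*exp(-4*sqrt(7)*z/21) + C3*exp(4*sqrt(7)*z/21) + 7*z/8


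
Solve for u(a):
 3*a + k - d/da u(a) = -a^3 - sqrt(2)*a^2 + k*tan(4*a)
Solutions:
 u(a) = C1 + a^4/4 + sqrt(2)*a^3/3 + 3*a^2/2 + a*k + k*log(cos(4*a))/4


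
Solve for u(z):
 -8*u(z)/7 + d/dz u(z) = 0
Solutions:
 u(z) = C1*exp(8*z/7)


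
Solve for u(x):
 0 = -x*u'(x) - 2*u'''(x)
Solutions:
 u(x) = C1 + Integral(C2*airyai(-2^(2/3)*x/2) + C3*airybi(-2^(2/3)*x/2), x)


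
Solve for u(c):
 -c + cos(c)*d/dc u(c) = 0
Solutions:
 u(c) = C1 + Integral(c/cos(c), c)


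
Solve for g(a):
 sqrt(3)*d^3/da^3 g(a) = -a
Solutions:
 g(a) = C1 + C2*a + C3*a^2 - sqrt(3)*a^4/72


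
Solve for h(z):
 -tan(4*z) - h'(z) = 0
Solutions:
 h(z) = C1 + log(cos(4*z))/4


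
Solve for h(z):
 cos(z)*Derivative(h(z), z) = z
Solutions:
 h(z) = C1 + Integral(z/cos(z), z)


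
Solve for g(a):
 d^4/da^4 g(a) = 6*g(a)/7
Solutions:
 g(a) = C1*exp(-6^(1/4)*7^(3/4)*a/7) + C2*exp(6^(1/4)*7^(3/4)*a/7) + C3*sin(6^(1/4)*7^(3/4)*a/7) + C4*cos(6^(1/4)*7^(3/4)*a/7)


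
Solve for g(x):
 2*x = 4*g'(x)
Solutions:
 g(x) = C1 + x^2/4


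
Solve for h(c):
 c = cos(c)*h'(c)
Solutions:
 h(c) = C1 + Integral(c/cos(c), c)


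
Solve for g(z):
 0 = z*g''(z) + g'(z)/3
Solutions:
 g(z) = C1 + C2*z^(2/3)


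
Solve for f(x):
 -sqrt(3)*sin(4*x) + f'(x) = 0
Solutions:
 f(x) = C1 - sqrt(3)*cos(4*x)/4


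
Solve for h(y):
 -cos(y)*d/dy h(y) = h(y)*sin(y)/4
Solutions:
 h(y) = C1*cos(y)^(1/4)


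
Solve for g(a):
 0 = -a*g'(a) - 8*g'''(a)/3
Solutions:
 g(a) = C1 + Integral(C2*airyai(-3^(1/3)*a/2) + C3*airybi(-3^(1/3)*a/2), a)


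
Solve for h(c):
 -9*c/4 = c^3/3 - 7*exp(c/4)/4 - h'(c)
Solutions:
 h(c) = C1 + c^4/12 + 9*c^2/8 - 7*exp(c/4)


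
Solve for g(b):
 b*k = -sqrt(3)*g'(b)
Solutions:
 g(b) = C1 - sqrt(3)*b^2*k/6


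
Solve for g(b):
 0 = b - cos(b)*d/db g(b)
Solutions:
 g(b) = C1 + Integral(b/cos(b), b)


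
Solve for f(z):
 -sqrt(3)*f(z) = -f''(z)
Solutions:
 f(z) = C1*exp(-3^(1/4)*z) + C2*exp(3^(1/4)*z)


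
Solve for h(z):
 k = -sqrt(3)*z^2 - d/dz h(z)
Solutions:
 h(z) = C1 - k*z - sqrt(3)*z^3/3


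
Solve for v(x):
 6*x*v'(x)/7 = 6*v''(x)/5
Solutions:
 v(x) = C1 + C2*erfi(sqrt(70)*x/14)


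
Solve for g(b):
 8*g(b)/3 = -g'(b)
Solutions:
 g(b) = C1*exp(-8*b/3)


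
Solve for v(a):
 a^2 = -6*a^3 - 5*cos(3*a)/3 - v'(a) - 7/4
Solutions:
 v(a) = C1 - 3*a^4/2 - a^3/3 - 7*a/4 - 5*sin(3*a)/9


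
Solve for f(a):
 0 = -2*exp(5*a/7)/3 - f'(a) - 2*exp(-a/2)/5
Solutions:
 f(a) = C1 - 14*exp(5*a/7)/15 + 4*exp(-a/2)/5


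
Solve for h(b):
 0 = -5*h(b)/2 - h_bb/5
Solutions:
 h(b) = C1*sin(5*sqrt(2)*b/2) + C2*cos(5*sqrt(2)*b/2)


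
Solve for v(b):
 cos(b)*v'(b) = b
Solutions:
 v(b) = C1 + Integral(b/cos(b), b)


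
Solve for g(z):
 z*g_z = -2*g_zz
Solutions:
 g(z) = C1 + C2*erf(z/2)


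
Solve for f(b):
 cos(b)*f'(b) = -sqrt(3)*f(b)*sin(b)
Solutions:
 f(b) = C1*cos(b)^(sqrt(3))


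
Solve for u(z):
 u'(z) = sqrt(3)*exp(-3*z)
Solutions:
 u(z) = C1 - sqrt(3)*exp(-3*z)/3


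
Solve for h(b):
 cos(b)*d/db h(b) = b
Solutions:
 h(b) = C1 + Integral(b/cos(b), b)


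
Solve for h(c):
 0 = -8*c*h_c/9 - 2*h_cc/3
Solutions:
 h(c) = C1 + C2*erf(sqrt(6)*c/3)


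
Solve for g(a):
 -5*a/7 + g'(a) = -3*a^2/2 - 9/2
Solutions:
 g(a) = C1 - a^3/2 + 5*a^2/14 - 9*a/2


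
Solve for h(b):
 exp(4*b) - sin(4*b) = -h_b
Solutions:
 h(b) = C1 - exp(4*b)/4 - cos(4*b)/4


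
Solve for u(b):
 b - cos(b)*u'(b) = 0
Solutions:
 u(b) = C1 + Integral(b/cos(b), b)


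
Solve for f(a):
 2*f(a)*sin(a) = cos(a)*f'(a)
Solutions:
 f(a) = C1/cos(a)^2


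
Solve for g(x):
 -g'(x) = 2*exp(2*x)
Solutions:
 g(x) = C1 - exp(2*x)


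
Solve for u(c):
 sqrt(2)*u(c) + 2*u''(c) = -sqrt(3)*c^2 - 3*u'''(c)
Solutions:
 u(c) = C1*exp(c*(-8 + 8*2^(1/3)/(16 + 243*sqrt(2) + sqrt(-256 + (16 + 243*sqrt(2))^2))^(1/3) + 2^(2/3)*(16 + 243*sqrt(2) + sqrt(-256 + (16 + 243*sqrt(2))^2))^(1/3))/36)*sin(2^(1/3)*sqrt(3)*c*(-2^(1/3)*(16 + 243*sqrt(2) + 27*sqrt(-256/729 + (16/27 + 9*sqrt(2))^2))^(1/3) + 8/(16 + 243*sqrt(2) + 27*sqrt(-256/729 + (16/27 + 9*sqrt(2))^2))^(1/3))/36) + C2*exp(c*(-8 + 8*2^(1/3)/(16 + 243*sqrt(2) + sqrt(-256 + (16 + 243*sqrt(2))^2))^(1/3) + 2^(2/3)*(16 + 243*sqrt(2) + sqrt(-256 + (16 + 243*sqrt(2))^2))^(1/3))/36)*cos(2^(1/3)*sqrt(3)*c*(-2^(1/3)*(16 + 243*sqrt(2) + 27*sqrt(-256/729 + (16/27 + 9*sqrt(2))^2))^(1/3) + 8/(16 + 243*sqrt(2) + 27*sqrt(-256/729 + (16/27 + 9*sqrt(2))^2))^(1/3))/36) + C3*exp(-c*(8*2^(1/3)/(16 + 243*sqrt(2) + sqrt(-256 + (16 + 243*sqrt(2))^2))^(1/3) + 4 + 2^(2/3)*(16 + 243*sqrt(2) + sqrt(-256 + (16 + 243*sqrt(2))^2))^(1/3))/18) - sqrt(6)*c^2/2 + 2*sqrt(3)


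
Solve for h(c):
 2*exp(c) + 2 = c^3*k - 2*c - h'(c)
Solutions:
 h(c) = C1 + c^4*k/4 - c^2 - 2*c - 2*exp(c)


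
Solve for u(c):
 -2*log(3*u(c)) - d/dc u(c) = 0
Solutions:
 Integral(1/(log(_y) + log(3)), (_y, u(c)))/2 = C1 - c


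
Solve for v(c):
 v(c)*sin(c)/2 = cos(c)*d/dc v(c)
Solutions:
 v(c) = C1/sqrt(cos(c))


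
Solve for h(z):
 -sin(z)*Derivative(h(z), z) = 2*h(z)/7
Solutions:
 h(z) = C1*(cos(z) + 1)^(1/7)/(cos(z) - 1)^(1/7)


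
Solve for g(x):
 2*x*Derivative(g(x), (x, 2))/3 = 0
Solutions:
 g(x) = C1 + C2*x


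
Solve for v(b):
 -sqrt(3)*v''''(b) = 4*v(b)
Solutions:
 v(b) = (C1*sin(3^(7/8)*b/3) + C2*cos(3^(7/8)*b/3))*exp(-3^(7/8)*b/3) + (C3*sin(3^(7/8)*b/3) + C4*cos(3^(7/8)*b/3))*exp(3^(7/8)*b/3)


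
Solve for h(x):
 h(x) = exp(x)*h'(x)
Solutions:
 h(x) = C1*exp(-exp(-x))


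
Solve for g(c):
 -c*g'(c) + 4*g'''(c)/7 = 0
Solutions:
 g(c) = C1 + Integral(C2*airyai(14^(1/3)*c/2) + C3*airybi(14^(1/3)*c/2), c)


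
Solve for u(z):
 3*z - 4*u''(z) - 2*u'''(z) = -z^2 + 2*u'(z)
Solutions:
 u(z) = C1 + z^3/6 - z^2/4 + (C2 + C3*z)*exp(-z)


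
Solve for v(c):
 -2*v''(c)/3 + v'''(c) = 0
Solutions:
 v(c) = C1 + C2*c + C3*exp(2*c/3)


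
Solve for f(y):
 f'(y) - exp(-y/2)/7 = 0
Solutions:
 f(y) = C1 - 2*exp(-y/2)/7


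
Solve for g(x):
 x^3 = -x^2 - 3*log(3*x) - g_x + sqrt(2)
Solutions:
 g(x) = C1 - x^4/4 - x^3/3 - 3*x*log(x) - x*log(27) + sqrt(2)*x + 3*x


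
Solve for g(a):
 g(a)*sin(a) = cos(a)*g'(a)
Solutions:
 g(a) = C1/cos(a)


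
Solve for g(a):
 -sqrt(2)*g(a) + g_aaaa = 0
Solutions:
 g(a) = C1*exp(-2^(1/8)*a) + C2*exp(2^(1/8)*a) + C3*sin(2^(1/8)*a) + C4*cos(2^(1/8)*a)


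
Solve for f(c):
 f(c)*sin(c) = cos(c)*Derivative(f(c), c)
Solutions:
 f(c) = C1/cos(c)


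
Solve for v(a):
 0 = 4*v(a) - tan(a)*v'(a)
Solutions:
 v(a) = C1*sin(a)^4


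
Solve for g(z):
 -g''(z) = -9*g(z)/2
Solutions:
 g(z) = C1*exp(-3*sqrt(2)*z/2) + C2*exp(3*sqrt(2)*z/2)


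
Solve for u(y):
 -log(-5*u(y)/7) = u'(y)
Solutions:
 Integral(1/(log(-_y) - log(7) + log(5)), (_y, u(y))) = C1 - y


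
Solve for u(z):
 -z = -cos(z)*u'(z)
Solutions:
 u(z) = C1 + Integral(z/cos(z), z)


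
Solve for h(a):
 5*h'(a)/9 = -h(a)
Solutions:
 h(a) = C1*exp(-9*a/5)


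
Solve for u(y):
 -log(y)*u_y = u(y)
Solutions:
 u(y) = C1*exp(-li(y))


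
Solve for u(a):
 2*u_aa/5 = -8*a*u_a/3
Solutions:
 u(a) = C1 + C2*erf(sqrt(30)*a/3)


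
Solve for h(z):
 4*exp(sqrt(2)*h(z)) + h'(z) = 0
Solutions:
 h(z) = sqrt(2)*(2*log(1/(C1 + 4*z)) - log(2))/4


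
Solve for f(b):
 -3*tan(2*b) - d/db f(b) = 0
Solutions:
 f(b) = C1 + 3*log(cos(2*b))/2


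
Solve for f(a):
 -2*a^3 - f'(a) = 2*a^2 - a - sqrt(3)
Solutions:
 f(a) = C1 - a^4/2 - 2*a^3/3 + a^2/2 + sqrt(3)*a


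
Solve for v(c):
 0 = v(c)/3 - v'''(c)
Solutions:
 v(c) = C3*exp(3^(2/3)*c/3) + (C1*sin(3^(1/6)*c/2) + C2*cos(3^(1/6)*c/2))*exp(-3^(2/3)*c/6)


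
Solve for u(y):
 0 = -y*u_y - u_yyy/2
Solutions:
 u(y) = C1 + Integral(C2*airyai(-2^(1/3)*y) + C3*airybi(-2^(1/3)*y), y)


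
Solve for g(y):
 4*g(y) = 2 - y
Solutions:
 g(y) = 1/2 - y/4


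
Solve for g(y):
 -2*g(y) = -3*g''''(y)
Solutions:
 g(y) = C1*exp(-2^(1/4)*3^(3/4)*y/3) + C2*exp(2^(1/4)*3^(3/4)*y/3) + C3*sin(2^(1/4)*3^(3/4)*y/3) + C4*cos(2^(1/4)*3^(3/4)*y/3)


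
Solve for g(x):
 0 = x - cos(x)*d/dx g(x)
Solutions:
 g(x) = C1 + Integral(x/cos(x), x)


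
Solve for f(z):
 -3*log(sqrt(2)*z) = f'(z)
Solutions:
 f(z) = C1 - 3*z*log(z) - 3*z*log(2)/2 + 3*z


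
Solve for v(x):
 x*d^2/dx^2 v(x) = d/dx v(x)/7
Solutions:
 v(x) = C1 + C2*x^(8/7)


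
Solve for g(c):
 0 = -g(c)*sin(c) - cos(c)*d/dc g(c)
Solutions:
 g(c) = C1*cos(c)


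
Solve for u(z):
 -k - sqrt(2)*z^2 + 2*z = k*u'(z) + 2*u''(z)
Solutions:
 u(z) = C1 + C2*exp(-k*z/2) - z - sqrt(2)*z^3/(3*k) + z^2/k + 2*sqrt(2)*z^2/k^2 - 4*z/k^2 - 8*sqrt(2)*z/k^3


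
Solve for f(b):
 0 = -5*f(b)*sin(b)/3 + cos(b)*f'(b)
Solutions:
 f(b) = C1/cos(b)^(5/3)


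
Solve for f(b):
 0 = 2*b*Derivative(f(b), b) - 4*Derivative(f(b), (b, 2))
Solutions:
 f(b) = C1 + C2*erfi(b/2)


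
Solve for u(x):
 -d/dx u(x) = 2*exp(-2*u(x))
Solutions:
 u(x) = log(-sqrt(C1 - 4*x))
 u(x) = log(C1 - 4*x)/2


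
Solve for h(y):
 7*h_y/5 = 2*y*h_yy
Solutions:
 h(y) = C1 + C2*y^(17/10)


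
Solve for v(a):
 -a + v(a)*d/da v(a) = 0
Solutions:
 v(a) = -sqrt(C1 + a^2)
 v(a) = sqrt(C1 + a^2)


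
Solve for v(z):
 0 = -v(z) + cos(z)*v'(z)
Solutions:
 v(z) = C1*sqrt(sin(z) + 1)/sqrt(sin(z) - 1)


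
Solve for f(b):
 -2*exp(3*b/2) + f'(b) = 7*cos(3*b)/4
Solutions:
 f(b) = C1 + 4*exp(3*b/2)/3 + 7*sin(3*b)/12


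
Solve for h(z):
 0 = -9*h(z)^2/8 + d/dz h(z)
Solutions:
 h(z) = -8/(C1 + 9*z)


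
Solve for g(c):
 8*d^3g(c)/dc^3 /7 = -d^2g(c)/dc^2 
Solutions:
 g(c) = C1 + C2*c + C3*exp(-7*c/8)


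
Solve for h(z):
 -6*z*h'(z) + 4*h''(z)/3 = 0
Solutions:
 h(z) = C1 + C2*erfi(3*z/2)


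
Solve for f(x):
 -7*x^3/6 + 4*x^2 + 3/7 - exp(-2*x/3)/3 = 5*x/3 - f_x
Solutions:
 f(x) = C1 + 7*x^4/24 - 4*x^3/3 + 5*x^2/6 - 3*x/7 - exp(-2*x/3)/2


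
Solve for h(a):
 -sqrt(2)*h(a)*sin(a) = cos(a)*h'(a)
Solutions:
 h(a) = C1*cos(a)^(sqrt(2))


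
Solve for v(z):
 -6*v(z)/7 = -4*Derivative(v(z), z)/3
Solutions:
 v(z) = C1*exp(9*z/14)


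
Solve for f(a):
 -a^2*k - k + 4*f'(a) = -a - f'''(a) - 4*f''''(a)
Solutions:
 f(a) = C1 + C2*exp(a*(-2 + (24*sqrt(1299) + 865)^(-1/3) + (24*sqrt(1299) + 865)^(1/3))/24)*sin(sqrt(3)*a*(-(24*sqrt(1299) + 865)^(1/3) + (24*sqrt(1299) + 865)^(-1/3))/24) + C3*exp(a*(-2 + (24*sqrt(1299) + 865)^(-1/3) + (24*sqrt(1299) + 865)^(1/3))/24)*cos(sqrt(3)*a*(-(24*sqrt(1299) + 865)^(1/3) + (24*sqrt(1299) + 865)^(-1/3))/24) + C4*exp(-a*((24*sqrt(1299) + 865)^(-1/3) + 1 + (24*sqrt(1299) + 865)^(1/3))/12) + a^3*k/12 - a^2/8 + a*k/8


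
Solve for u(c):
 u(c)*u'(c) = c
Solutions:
 u(c) = -sqrt(C1 + c^2)
 u(c) = sqrt(C1 + c^2)


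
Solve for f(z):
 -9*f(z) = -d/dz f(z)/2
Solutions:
 f(z) = C1*exp(18*z)


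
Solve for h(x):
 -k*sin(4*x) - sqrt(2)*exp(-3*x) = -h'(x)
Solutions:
 h(x) = C1 - k*cos(4*x)/4 - sqrt(2)*exp(-3*x)/3


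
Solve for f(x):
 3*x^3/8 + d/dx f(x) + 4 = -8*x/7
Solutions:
 f(x) = C1 - 3*x^4/32 - 4*x^2/7 - 4*x


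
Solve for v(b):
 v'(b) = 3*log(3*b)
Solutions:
 v(b) = C1 + 3*b*log(b) - 3*b + b*log(27)


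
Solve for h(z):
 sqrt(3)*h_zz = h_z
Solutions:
 h(z) = C1 + C2*exp(sqrt(3)*z/3)


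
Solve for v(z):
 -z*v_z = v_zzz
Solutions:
 v(z) = C1 + Integral(C2*airyai(-z) + C3*airybi(-z), z)


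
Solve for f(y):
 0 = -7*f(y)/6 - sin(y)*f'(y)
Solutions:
 f(y) = C1*(cos(y) + 1)^(7/12)/(cos(y) - 1)^(7/12)


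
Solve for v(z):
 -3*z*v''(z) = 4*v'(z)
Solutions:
 v(z) = C1 + C2/z^(1/3)


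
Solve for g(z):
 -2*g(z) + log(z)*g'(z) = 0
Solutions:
 g(z) = C1*exp(2*li(z))


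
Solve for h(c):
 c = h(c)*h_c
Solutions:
 h(c) = -sqrt(C1 + c^2)
 h(c) = sqrt(C1 + c^2)


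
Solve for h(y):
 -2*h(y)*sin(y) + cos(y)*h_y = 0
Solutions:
 h(y) = C1/cos(y)^2


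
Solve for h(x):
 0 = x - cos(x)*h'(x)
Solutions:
 h(x) = C1 + Integral(x/cos(x), x)


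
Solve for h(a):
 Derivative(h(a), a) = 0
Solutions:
 h(a) = C1


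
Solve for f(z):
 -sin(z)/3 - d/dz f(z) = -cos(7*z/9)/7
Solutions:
 f(z) = C1 + 9*sin(7*z/9)/49 + cos(z)/3


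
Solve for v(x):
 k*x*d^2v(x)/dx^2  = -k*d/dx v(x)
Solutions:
 v(x) = C1 + C2*log(x)


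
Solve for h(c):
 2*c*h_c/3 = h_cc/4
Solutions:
 h(c) = C1 + C2*erfi(2*sqrt(3)*c/3)


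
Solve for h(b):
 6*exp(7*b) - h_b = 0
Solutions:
 h(b) = C1 + 6*exp(7*b)/7


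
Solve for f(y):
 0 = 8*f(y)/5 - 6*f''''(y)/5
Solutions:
 f(y) = C1*exp(-sqrt(2)*3^(3/4)*y/3) + C2*exp(sqrt(2)*3^(3/4)*y/3) + C3*sin(sqrt(2)*3^(3/4)*y/3) + C4*cos(sqrt(2)*3^(3/4)*y/3)


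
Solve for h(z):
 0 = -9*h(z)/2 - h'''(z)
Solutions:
 h(z) = C3*exp(-6^(2/3)*z/2) + (C1*sin(3*2^(2/3)*3^(1/6)*z/4) + C2*cos(3*2^(2/3)*3^(1/6)*z/4))*exp(6^(2/3)*z/4)


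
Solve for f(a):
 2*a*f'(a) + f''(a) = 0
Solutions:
 f(a) = C1 + C2*erf(a)


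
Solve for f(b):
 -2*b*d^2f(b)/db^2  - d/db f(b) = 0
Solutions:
 f(b) = C1 + C2*sqrt(b)


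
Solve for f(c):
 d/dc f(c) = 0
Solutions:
 f(c) = C1


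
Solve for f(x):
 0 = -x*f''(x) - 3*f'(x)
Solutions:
 f(x) = C1 + C2/x^2


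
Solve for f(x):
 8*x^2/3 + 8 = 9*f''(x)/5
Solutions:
 f(x) = C1 + C2*x + 10*x^4/81 + 20*x^2/9


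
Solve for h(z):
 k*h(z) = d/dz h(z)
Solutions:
 h(z) = C1*exp(k*z)


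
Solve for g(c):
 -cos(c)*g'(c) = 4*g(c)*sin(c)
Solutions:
 g(c) = C1*cos(c)^4


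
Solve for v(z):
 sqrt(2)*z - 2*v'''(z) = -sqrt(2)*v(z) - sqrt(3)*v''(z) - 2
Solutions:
 v(z) = C1*exp(z*(-3^(1/3)*(sqrt(3) + 18*sqrt(2) + sqrt(-3 + (sqrt(3) + 18*sqrt(2))^2))^(1/3) - 3^(2/3)/(sqrt(3) + 18*sqrt(2) + sqrt(-3 + (sqrt(3) + 18*sqrt(2))^2))^(1/3) + 2*sqrt(3))/12)*sin(3^(1/6)*z*(-3^(2/3)*(sqrt(3) + 18*sqrt(2) + sqrt(-3 + (sqrt(3) + 18*sqrt(2))^2))^(1/3) + 3/(sqrt(3) + 18*sqrt(2) + sqrt(-3 + (sqrt(3) + 18*sqrt(2))^2))^(1/3))/12) + C2*exp(z*(-3^(1/3)*(sqrt(3) + 18*sqrt(2) + sqrt(-3 + (sqrt(3) + 18*sqrt(2))^2))^(1/3) - 3^(2/3)/(sqrt(3) + 18*sqrt(2) + sqrt(-3 + (sqrt(3) + 18*sqrt(2))^2))^(1/3) + 2*sqrt(3))/12)*cos(3^(1/6)*z*(-3^(2/3)*(sqrt(3) + 18*sqrt(2) + sqrt(-3 + (sqrt(3) + 18*sqrt(2))^2))^(1/3) + 3/(sqrt(3) + 18*sqrt(2) + sqrt(-3 + (sqrt(3) + 18*sqrt(2))^2))^(1/3))/12) + C3*exp(z*(3^(2/3)/(sqrt(3) + 18*sqrt(2) + sqrt(-3 + (sqrt(3) + 18*sqrt(2))^2))^(1/3) + sqrt(3) + 3^(1/3)*(sqrt(3) + 18*sqrt(2) + sqrt(-3 + (sqrt(3) + 18*sqrt(2))^2))^(1/3))/6) - z - sqrt(2)


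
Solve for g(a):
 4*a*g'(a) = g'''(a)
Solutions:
 g(a) = C1 + Integral(C2*airyai(2^(2/3)*a) + C3*airybi(2^(2/3)*a), a)


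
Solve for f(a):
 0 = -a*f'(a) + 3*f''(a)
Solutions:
 f(a) = C1 + C2*erfi(sqrt(6)*a/6)


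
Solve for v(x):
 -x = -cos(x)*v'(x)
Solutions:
 v(x) = C1 + Integral(x/cos(x), x)


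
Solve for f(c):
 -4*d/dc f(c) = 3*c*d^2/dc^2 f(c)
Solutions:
 f(c) = C1 + C2/c^(1/3)


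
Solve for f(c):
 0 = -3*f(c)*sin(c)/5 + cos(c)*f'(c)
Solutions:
 f(c) = C1/cos(c)^(3/5)


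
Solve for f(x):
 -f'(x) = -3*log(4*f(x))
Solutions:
 -Integral(1/(log(_y) + 2*log(2)), (_y, f(x)))/3 = C1 - x


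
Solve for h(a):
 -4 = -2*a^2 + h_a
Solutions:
 h(a) = C1 + 2*a^3/3 - 4*a


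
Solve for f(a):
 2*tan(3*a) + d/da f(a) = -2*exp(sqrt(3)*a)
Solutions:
 f(a) = C1 - 2*sqrt(3)*exp(sqrt(3)*a)/3 + 2*log(cos(3*a))/3


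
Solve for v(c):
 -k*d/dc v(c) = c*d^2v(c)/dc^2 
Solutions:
 v(c) = C1 + c^(1 - re(k))*(C2*sin(log(c)*Abs(im(k))) + C3*cos(log(c)*im(k)))


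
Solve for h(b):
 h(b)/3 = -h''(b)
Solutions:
 h(b) = C1*sin(sqrt(3)*b/3) + C2*cos(sqrt(3)*b/3)


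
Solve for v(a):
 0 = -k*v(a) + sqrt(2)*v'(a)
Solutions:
 v(a) = C1*exp(sqrt(2)*a*k/2)


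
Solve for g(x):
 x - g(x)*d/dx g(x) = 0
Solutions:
 g(x) = -sqrt(C1 + x^2)
 g(x) = sqrt(C1 + x^2)


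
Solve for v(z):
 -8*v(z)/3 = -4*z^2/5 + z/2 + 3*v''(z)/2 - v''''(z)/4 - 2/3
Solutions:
 v(z) = C1*exp(-z*sqrt(3 + sqrt(177)/3)) + C2*exp(z*sqrt(3 + sqrt(177)/3)) + C3*sin(z*sqrt(-3 + sqrt(177)/3)) + C4*cos(z*sqrt(-3 + sqrt(177)/3)) + 3*z^2/10 - 3*z/16 - 7/80


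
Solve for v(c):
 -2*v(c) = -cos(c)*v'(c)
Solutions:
 v(c) = C1*(sin(c) + 1)/(sin(c) - 1)


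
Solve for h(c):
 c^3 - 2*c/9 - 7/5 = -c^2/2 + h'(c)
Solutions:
 h(c) = C1 + c^4/4 + c^3/6 - c^2/9 - 7*c/5


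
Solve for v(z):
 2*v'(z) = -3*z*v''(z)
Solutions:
 v(z) = C1 + C2*z^(1/3)


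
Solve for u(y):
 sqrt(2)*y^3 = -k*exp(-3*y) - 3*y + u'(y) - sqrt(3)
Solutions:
 u(y) = C1 - k*exp(-3*y)/3 + sqrt(2)*y^4/4 + 3*y^2/2 + sqrt(3)*y


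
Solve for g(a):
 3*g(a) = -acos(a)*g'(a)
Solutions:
 g(a) = C1*exp(-3*Integral(1/acos(a), a))


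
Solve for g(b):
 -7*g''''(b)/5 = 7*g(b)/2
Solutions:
 g(b) = (C1*sin(10^(1/4)*b/2) + C2*cos(10^(1/4)*b/2))*exp(-10^(1/4)*b/2) + (C3*sin(10^(1/4)*b/2) + C4*cos(10^(1/4)*b/2))*exp(10^(1/4)*b/2)


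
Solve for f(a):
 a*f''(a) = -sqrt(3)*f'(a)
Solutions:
 f(a) = C1 + C2*a^(1 - sqrt(3))


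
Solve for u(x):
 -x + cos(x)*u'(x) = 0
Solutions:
 u(x) = C1 + Integral(x/cos(x), x)


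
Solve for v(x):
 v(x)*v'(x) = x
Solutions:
 v(x) = -sqrt(C1 + x^2)
 v(x) = sqrt(C1 + x^2)


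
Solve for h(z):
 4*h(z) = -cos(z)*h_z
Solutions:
 h(z) = C1*(sin(z)^2 - 2*sin(z) + 1)/(sin(z)^2 + 2*sin(z) + 1)


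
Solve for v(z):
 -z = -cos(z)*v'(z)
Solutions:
 v(z) = C1 + Integral(z/cos(z), z)


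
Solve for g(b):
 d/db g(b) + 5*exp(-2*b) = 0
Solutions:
 g(b) = C1 + 5*exp(-2*b)/2


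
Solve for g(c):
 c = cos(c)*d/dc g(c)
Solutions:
 g(c) = C1 + Integral(c/cos(c), c)


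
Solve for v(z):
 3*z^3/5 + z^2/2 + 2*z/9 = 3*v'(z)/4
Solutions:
 v(z) = C1 + z^4/5 + 2*z^3/9 + 4*z^2/27


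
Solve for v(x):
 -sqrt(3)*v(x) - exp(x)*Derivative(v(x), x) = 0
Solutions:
 v(x) = C1*exp(sqrt(3)*exp(-x))


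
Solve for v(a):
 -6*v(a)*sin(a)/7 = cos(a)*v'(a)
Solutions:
 v(a) = C1*cos(a)^(6/7)


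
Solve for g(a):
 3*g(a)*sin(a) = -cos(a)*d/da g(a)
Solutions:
 g(a) = C1*cos(a)^3


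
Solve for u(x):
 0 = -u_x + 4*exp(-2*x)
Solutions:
 u(x) = C1 - 2*exp(-2*x)


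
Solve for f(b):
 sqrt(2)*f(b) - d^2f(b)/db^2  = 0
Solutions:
 f(b) = C1*exp(-2^(1/4)*b) + C2*exp(2^(1/4)*b)


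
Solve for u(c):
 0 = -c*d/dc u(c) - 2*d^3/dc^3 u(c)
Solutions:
 u(c) = C1 + Integral(C2*airyai(-2^(2/3)*c/2) + C3*airybi(-2^(2/3)*c/2), c)


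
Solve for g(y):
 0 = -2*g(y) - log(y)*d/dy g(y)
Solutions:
 g(y) = C1*exp(-2*li(y))


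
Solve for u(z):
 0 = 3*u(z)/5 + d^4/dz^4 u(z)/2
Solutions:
 u(z) = (C1*sin(10^(3/4)*3^(1/4)*z/10) + C2*cos(10^(3/4)*3^(1/4)*z/10))*exp(-10^(3/4)*3^(1/4)*z/10) + (C3*sin(10^(3/4)*3^(1/4)*z/10) + C4*cos(10^(3/4)*3^(1/4)*z/10))*exp(10^(3/4)*3^(1/4)*z/10)


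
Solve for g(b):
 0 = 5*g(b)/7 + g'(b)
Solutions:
 g(b) = C1*exp(-5*b/7)


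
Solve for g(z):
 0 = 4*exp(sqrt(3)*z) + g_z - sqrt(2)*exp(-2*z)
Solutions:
 g(z) = C1 - 4*sqrt(3)*exp(sqrt(3)*z)/3 - sqrt(2)*exp(-2*z)/2


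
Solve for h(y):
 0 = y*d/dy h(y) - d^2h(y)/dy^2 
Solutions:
 h(y) = C1 + C2*erfi(sqrt(2)*y/2)


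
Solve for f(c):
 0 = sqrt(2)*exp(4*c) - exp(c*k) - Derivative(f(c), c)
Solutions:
 f(c) = C1 + sqrt(2)*exp(4*c)/4 - exp(c*k)/k


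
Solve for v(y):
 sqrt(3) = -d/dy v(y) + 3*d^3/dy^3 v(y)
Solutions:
 v(y) = C1 + C2*exp(-sqrt(3)*y/3) + C3*exp(sqrt(3)*y/3) - sqrt(3)*y


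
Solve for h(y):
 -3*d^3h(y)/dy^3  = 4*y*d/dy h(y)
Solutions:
 h(y) = C1 + Integral(C2*airyai(-6^(2/3)*y/3) + C3*airybi(-6^(2/3)*y/3), y)


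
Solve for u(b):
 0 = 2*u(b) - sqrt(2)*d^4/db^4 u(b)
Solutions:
 u(b) = C1*exp(-2^(1/8)*b) + C2*exp(2^(1/8)*b) + C3*sin(2^(1/8)*b) + C4*cos(2^(1/8)*b)


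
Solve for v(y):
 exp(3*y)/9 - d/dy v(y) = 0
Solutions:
 v(y) = C1 + exp(3*y)/27


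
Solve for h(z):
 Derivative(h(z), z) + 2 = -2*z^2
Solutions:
 h(z) = C1 - 2*z^3/3 - 2*z


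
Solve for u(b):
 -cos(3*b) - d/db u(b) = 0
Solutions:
 u(b) = C1 - sin(3*b)/3


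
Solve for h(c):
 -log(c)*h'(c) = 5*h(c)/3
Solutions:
 h(c) = C1*exp(-5*li(c)/3)


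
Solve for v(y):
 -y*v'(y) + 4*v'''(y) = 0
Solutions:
 v(y) = C1 + Integral(C2*airyai(2^(1/3)*y/2) + C3*airybi(2^(1/3)*y/2), y)


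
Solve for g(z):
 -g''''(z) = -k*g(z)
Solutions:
 g(z) = C1*exp(-k^(1/4)*z) + C2*exp(k^(1/4)*z) + C3*exp(-I*k^(1/4)*z) + C4*exp(I*k^(1/4)*z)


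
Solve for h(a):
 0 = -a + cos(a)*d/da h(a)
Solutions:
 h(a) = C1 + Integral(a/cos(a), a)


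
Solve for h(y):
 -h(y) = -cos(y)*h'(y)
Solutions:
 h(y) = C1*sqrt(sin(y) + 1)/sqrt(sin(y) - 1)


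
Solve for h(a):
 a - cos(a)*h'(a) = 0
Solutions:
 h(a) = C1 + Integral(a/cos(a), a)


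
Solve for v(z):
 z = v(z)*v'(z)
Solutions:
 v(z) = -sqrt(C1 + z^2)
 v(z) = sqrt(C1 + z^2)


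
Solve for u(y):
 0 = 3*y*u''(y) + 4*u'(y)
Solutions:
 u(y) = C1 + C2/y^(1/3)


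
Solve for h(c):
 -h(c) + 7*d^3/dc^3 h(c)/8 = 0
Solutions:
 h(c) = C3*exp(2*7^(2/3)*c/7) + (C1*sin(sqrt(3)*7^(2/3)*c/7) + C2*cos(sqrt(3)*7^(2/3)*c/7))*exp(-7^(2/3)*c/7)


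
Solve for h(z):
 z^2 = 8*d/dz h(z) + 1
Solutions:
 h(z) = C1 + z^3/24 - z/8


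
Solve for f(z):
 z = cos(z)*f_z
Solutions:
 f(z) = C1 + Integral(z/cos(z), z)


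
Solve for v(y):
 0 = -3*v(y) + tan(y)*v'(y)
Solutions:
 v(y) = C1*sin(y)^3


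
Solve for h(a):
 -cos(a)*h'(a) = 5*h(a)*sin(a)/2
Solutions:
 h(a) = C1*cos(a)^(5/2)


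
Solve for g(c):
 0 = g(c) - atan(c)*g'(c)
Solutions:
 g(c) = C1*exp(Integral(1/atan(c), c))


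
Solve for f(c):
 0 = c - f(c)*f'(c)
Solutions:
 f(c) = -sqrt(C1 + c^2)
 f(c) = sqrt(C1 + c^2)


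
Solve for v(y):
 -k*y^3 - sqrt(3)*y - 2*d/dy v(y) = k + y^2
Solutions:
 v(y) = C1 - k*y^4/8 - k*y/2 - y^3/6 - sqrt(3)*y^2/4


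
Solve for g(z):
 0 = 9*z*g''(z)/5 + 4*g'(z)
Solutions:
 g(z) = C1 + C2/z^(11/9)


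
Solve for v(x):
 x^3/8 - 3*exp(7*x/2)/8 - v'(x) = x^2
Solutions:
 v(x) = C1 + x^4/32 - x^3/3 - 3*exp(7*x/2)/28


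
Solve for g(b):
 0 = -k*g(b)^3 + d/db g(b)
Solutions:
 g(b) = -sqrt(2)*sqrt(-1/(C1 + b*k))/2
 g(b) = sqrt(2)*sqrt(-1/(C1 + b*k))/2


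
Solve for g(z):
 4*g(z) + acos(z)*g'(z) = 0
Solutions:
 g(z) = C1*exp(-4*Integral(1/acos(z), z))


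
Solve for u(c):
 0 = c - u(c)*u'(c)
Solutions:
 u(c) = -sqrt(C1 + c^2)
 u(c) = sqrt(C1 + c^2)


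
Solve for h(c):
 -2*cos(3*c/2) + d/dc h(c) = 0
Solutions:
 h(c) = C1 + 4*sin(3*c/2)/3


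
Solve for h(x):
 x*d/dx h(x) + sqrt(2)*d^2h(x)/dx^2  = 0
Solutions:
 h(x) = C1 + C2*erf(2^(1/4)*x/2)


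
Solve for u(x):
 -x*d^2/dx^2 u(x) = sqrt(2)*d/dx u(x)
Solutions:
 u(x) = C1 + C2*x^(1 - sqrt(2))


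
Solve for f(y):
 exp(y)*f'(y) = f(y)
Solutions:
 f(y) = C1*exp(-exp(-y))


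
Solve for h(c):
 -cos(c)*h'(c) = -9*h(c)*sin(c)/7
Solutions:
 h(c) = C1/cos(c)^(9/7)


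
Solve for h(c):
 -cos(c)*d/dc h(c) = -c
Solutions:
 h(c) = C1 + Integral(c/cos(c), c)


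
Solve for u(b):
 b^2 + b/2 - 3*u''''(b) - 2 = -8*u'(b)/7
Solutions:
 u(b) = C1 + C4*exp(2*21^(2/3)*b/21) - 7*b^3/24 - 7*b^2/32 + 7*b/4 + (C2*sin(3^(1/6)*7^(2/3)*b/7) + C3*cos(3^(1/6)*7^(2/3)*b/7))*exp(-21^(2/3)*b/21)


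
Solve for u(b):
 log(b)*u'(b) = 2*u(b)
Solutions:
 u(b) = C1*exp(2*li(b))


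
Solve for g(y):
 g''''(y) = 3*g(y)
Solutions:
 g(y) = C1*exp(-3^(1/4)*y) + C2*exp(3^(1/4)*y) + C3*sin(3^(1/4)*y) + C4*cos(3^(1/4)*y)


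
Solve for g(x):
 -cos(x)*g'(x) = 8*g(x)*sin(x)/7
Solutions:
 g(x) = C1*cos(x)^(8/7)


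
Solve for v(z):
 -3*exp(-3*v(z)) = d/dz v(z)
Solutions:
 v(z) = log(C1 - 9*z)/3
 v(z) = log((-3^(1/3) - 3^(5/6)*I)*(C1 - 3*z)^(1/3)/2)
 v(z) = log((-3^(1/3) + 3^(5/6)*I)*(C1 - 3*z)^(1/3)/2)


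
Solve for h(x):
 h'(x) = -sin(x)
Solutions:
 h(x) = C1 + cos(x)


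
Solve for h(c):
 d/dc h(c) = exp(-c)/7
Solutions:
 h(c) = C1 - exp(-c)/7


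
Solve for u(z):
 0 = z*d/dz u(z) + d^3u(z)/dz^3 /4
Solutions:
 u(z) = C1 + Integral(C2*airyai(-2^(2/3)*z) + C3*airybi(-2^(2/3)*z), z)


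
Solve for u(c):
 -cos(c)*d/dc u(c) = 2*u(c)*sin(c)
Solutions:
 u(c) = C1*cos(c)^2


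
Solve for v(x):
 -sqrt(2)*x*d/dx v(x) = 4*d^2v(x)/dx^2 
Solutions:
 v(x) = C1 + C2*erf(2^(3/4)*x/4)


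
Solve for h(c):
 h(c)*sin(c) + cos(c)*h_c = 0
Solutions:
 h(c) = C1*cos(c)


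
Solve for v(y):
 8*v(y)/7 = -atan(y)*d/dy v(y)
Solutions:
 v(y) = C1*exp(-8*Integral(1/atan(y), y)/7)


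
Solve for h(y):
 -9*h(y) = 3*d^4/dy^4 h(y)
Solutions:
 h(y) = (C1*sin(sqrt(2)*3^(1/4)*y/2) + C2*cos(sqrt(2)*3^(1/4)*y/2))*exp(-sqrt(2)*3^(1/4)*y/2) + (C3*sin(sqrt(2)*3^(1/4)*y/2) + C4*cos(sqrt(2)*3^(1/4)*y/2))*exp(sqrt(2)*3^(1/4)*y/2)


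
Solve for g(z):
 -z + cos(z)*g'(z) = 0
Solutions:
 g(z) = C1 + Integral(z/cos(z), z)


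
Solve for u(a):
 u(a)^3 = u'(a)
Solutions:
 u(a) = -sqrt(2)*sqrt(-1/(C1 + a))/2
 u(a) = sqrt(2)*sqrt(-1/(C1 + a))/2


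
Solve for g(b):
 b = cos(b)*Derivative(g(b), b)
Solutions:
 g(b) = C1 + Integral(b/cos(b), b)


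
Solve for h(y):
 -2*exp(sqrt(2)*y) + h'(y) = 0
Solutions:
 h(y) = C1 + sqrt(2)*exp(sqrt(2)*y)


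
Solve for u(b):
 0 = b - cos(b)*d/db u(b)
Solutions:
 u(b) = C1 + Integral(b/cos(b), b)


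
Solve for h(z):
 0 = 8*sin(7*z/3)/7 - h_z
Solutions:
 h(z) = C1 - 24*cos(7*z/3)/49


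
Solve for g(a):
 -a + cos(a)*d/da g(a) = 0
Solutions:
 g(a) = C1 + Integral(a/cos(a), a)


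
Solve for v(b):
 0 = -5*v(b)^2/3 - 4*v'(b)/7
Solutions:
 v(b) = 12/(C1 + 35*b)


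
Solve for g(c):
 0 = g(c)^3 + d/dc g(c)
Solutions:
 g(c) = -sqrt(2)*sqrt(-1/(C1 - c))/2
 g(c) = sqrt(2)*sqrt(-1/(C1 - c))/2


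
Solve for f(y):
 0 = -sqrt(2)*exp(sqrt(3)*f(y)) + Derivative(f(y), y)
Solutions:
 f(y) = sqrt(3)*(2*log(-1/(C1 + sqrt(2)*y)) - log(3))/6


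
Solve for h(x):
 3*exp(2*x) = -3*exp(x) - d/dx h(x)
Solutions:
 h(x) = C1 - 3*exp(2*x)/2 - 3*exp(x)


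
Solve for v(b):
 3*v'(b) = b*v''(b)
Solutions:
 v(b) = C1 + C2*b^4


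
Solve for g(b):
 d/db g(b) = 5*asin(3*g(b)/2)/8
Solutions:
 Integral(1/asin(3*_y/2), (_y, g(b))) = C1 + 5*b/8


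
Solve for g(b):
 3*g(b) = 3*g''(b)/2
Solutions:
 g(b) = C1*exp(-sqrt(2)*b) + C2*exp(sqrt(2)*b)


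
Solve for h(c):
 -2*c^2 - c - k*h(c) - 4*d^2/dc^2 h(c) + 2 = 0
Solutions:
 h(c) = C1*exp(-c*sqrt(-k)/2) + C2*exp(c*sqrt(-k)/2) - 2*c^2/k - c/k + 2/k + 16/k^2


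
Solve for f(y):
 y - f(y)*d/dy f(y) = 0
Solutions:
 f(y) = -sqrt(C1 + y^2)
 f(y) = sqrt(C1 + y^2)


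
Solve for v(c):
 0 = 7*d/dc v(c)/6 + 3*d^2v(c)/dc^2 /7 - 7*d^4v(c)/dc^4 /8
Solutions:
 v(c) = C1 + C2*exp(-6^(1/3)*c*(12*2^(1/3)/(sqrt(116497) + 343)^(1/3) + 3^(1/3)*(sqrt(116497) + 343)^(1/3))/42)*sin(2^(1/3)*3^(1/6)*c*(-(sqrt(116497) + 343)^(1/3) + 4*2^(1/3)*3^(2/3)/(sqrt(116497) + 343)^(1/3))/14) + C3*exp(-6^(1/3)*c*(12*2^(1/3)/(sqrt(116497) + 343)^(1/3) + 3^(1/3)*(sqrt(116497) + 343)^(1/3))/42)*cos(2^(1/3)*3^(1/6)*c*(-(sqrt(116497) + 343)^(1/3) + 4*2^(1/3)*3^(2/3)/(sqrt(116497) + 343)^(1/3))/14) + C4*exp(6^(1/3)*c*(12*2^(1/3)/(sqrt(116497) + 343)^(1/3) + 3^(1/3)*(sqrt(116497) + 343)^(1/3))/21)


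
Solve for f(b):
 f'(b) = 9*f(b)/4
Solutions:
 f(b) = C1*exp(9*b/4)


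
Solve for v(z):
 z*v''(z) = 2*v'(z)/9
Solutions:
 v(z) = C1 + C2*z^(11/9)


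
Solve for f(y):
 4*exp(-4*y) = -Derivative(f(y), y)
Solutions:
 f(y) = C1 + exp(-4*y)


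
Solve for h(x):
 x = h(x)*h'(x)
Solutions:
 h(x) = -sqrt(C1 + x^2)
 h(x) = sqrt(C1 + x^2)


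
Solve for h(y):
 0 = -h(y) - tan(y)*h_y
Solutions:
 h(y) = C1/sin(y)


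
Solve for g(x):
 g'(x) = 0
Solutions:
 g(x) = C1


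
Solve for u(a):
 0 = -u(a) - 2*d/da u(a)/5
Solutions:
 u(a) = C1*exp(-5*a/2)


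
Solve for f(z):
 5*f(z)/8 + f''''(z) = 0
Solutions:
 f(z) = (C1*sin(2^(3/4)*5^(1/4)*z/4) + C2*cos(2^(3/4)*5^(1/4)*z/4))*exp(-2^(3/4)*5^(1/4)*z/4) + (C3*sin(2^(3/4)*5^(1/4)*z/4) + C4*cos(2^(3/4)*5^(1/4)*z/4))*exp(2^(3/4)*5^(1/4)*z/4)


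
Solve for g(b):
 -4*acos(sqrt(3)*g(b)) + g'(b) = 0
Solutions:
 Integral(1/acos(sqrt(3)*_y), (_y, g(b))) = C1 + 4*b


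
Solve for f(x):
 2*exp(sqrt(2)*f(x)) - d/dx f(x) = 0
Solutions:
 f(x) = sqrt(2)*(2*log(-1/(C1 + 2*x)) - log(2))/4


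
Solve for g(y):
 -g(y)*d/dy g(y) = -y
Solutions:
 g(y) = -sqrt(C1 + y^2)
 g(y) = sqrt(C1 + y^2)


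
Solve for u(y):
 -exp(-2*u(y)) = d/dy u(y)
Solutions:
 u(y) = log(-sqrt(C1 - 2*y))
 u(y) = log(C1 - 2*y)/2


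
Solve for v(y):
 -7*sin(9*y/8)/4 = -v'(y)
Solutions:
 v(y) = C1 - 14*cos(9*y/8)/9


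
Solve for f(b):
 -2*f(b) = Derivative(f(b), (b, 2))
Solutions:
 f(b) = C1*sin(sqrt(2)*b) + C2*cos(sqrt(2)*b)


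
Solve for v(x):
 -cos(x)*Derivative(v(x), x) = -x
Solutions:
 v(x) = C1 + Integral(x/cos(x), x)


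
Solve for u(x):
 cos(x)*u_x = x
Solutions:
 u(x) = C1 + Integral(x/cos(x), x)
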